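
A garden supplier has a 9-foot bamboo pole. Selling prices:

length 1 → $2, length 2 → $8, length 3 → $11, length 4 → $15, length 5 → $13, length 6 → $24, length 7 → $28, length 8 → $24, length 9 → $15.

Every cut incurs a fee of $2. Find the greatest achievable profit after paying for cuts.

Build net[k] bottom-up: net[k] = max over allowed piece i of (p[i] + net[k−i]) − 2 per cut.
net[1] = 2
net[2] = max(2+2-2, 8+0) = 8
net[3] = max(2+8-2, 8+2-2, 11+0) = 11
net[4] = max(2+11-2, 8+8-2, 11+2-2, 15+0) = 15
net[5] = max(2+15-2, 8+11-2, 11+8-2, 15+2-2, 13+0) = 17
net[6] = max(2+17-2, 8+15-2, 11+11-2, 15+8-2, 13+2-2, 24+0) = 24
net[7] = max(2+24-2, 8+17-2, 11+15-2, …, 24+2-2, 28+0) = 28
net[8] = max(2+28-2, 8+24-2, 11+17-2, …, 28+2-2, 24+0) = 30
net[9] = max(2+30-2, 8+28-2, 11+24-2, …, 24+2-2, 15+0) = 34
One optimal plan: pieces 7 + 2 (1 cut) → $36 − $2 = $34.

34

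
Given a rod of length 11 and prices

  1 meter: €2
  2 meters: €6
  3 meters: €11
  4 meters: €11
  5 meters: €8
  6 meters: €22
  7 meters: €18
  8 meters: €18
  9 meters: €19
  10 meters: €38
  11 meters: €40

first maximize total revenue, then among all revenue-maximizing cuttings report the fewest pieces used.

1

Build r[k] bottom-up: r[k] = max over allowed piece i of (p[i] + r[k−i]).
r[1] = 2
r[2] = 6
r[3] = 11
r[4] = 13  (first piece 1, then r[3]=11)
r[5] = 17  (first piece 2, then r[3]=11)
r[6] = 22  (first piece 3, then r[3]=11)
r[7] = 24  (first piece 1, then r[6]=22)
r[8] = 28  (first piece 2, then r[6]=22)
r[9] = 33  (first piece 3, then r[6]=22)
r[10] = 38
r[11] = 40  (first piece 1, then r[10]=38)
Maximum revenue is €40.
Now minimize piece count subject to staying optimal: for each k, pieces[k] = 1 + min over i with p[i]+r[k−i]=r[k] of pieces[k−i].
pieces[8] = 2
pieces[9] = 2
pieces[10] = 1
pieces[11] = 1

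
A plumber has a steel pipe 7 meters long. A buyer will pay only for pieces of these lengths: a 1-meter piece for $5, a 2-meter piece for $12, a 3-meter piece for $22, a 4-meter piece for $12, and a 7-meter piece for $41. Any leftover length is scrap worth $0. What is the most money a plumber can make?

49

Consider every possible first cut. f[k] is the best of p[i]+f[k−i] over all sellable i≤k.
f[1] = 5
f[2] = 12
f[3] = 22
f[4] = 27  (first piece 1, then f[3]=22)
f[5] = 34  (first piece 2, then f[3]=22)
f[6] = 44  (first piece 3, then f[3]=22)
f[7] = 49  (first piece 1, then f[6]=44)
One optimal cutting: 3 + 3 + 1 → $49.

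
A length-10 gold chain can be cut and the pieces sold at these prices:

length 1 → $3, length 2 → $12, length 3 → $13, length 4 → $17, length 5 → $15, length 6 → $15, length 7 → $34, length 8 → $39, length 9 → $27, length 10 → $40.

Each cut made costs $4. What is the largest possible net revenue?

47

Let r[k] be the best obtainable value from length k. For each k, try every first piece i and keep the best of price[i] + r[k−i] minus the 4 cut fee when i<k.
r[1] = 3
r[2] = 12
r[3] = 13
r[4] = 20  (first piece 2, then r[2]=12)
r[5] = 21  (first piece 2, then r[3]=13)
r[6] = 28  (first piece 2, then r[4]=20)
r[7] = 34
r[8] = 39
r[9] = 42  (first piece 2, then r[7]=34)
r[10] = 47  (first piece 2, then r[8]=39)
One optimal plan: pieces 8 + 2 (1 cut) → $51 − $4 = $47.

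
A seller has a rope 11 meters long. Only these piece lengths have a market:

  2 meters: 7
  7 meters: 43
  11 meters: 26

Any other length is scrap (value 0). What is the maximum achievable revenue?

57

Consider every possible first cut. r[k] is the best of p[i]+r[k−i] over all sellable i≤k.
r[1] = 0
r[2] = 7
r[3] = 7
r[4] = 14  (first piece 2, then r[2]=7)
r[5] = 14
r[6] = 21  (first piece 2, then r[4]=14)
r[7] = 43
r[8] = 43
r[9] = 50  (first piece 2, then r[7]=43)
r[10] = 50
r[11] = 57  (first piece 2, then r[9]=50)
One optimal cutting: 7 + 2 + 2 → 57.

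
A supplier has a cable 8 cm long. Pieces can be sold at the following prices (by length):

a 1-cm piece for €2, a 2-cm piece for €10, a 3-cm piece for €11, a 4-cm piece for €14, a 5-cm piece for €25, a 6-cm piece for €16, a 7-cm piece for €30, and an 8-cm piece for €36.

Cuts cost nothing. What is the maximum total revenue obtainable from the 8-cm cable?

40

Consider every possible first cut. R[k] is the best of p[i]+R[k−i] over all sellable i≤k.
R[1] = 2
R[2] = max(2+2, 10+0) = 10
R[3] = max(2+10, 10+2, 11+0) = 12
R[4] = max(2+12, 10+10, 11+2, 14+0) = 20
R[5] = max(2+20, 10+12, 11+10, 14+2, 25+0) = 25
R[6] = max(2+25, 10+20, 11+12, 14+10, 25+2, 16+0) = 30
R[7] = max(2+30, 10+25, 11+20, …, 16+2, 30+0) = 35
R[8] = max(2+35, 10+30, 11+25, …, 30+2, 36+0) = 40
One optimal cutting: 2 + 2 + 2 + 2 → €10 + €10 + €10 + €10 = €40.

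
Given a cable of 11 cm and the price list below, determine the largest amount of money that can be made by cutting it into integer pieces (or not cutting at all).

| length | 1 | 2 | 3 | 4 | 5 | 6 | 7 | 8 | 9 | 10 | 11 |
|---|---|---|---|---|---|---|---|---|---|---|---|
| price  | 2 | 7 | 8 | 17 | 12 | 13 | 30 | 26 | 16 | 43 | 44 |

Build v[k] bottom-up: v[k] = max over allowed piece i of (p[i] + v[k−i]).
v[1] = 2
v[2] = 7
v[3] = 9  (first piece 1, then v[2]=7)
v[4] = 17
v[5] = 19  (first piece 1, then v[4]=17)
v[6] = 24  (first piece 2, then v[4]=17)
v[7] = 30
v[8] = 34  (first piece 4, then v[4]=17)
v[9] = 37  (first piece 2, then v[7]=30)
v[10] = 43
v[11] = 47  (first piece 4, then v[7]=30)
One optimal cutting: 7 + 4 → 30 + 17 = 47.

47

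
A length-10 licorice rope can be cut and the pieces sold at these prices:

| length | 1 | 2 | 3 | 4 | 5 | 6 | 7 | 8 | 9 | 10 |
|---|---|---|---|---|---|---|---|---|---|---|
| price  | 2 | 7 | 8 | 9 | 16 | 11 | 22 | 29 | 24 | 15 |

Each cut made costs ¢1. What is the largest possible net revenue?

35

Let r[k] be the best obtainable value from length k. For each k, try every first piece i and keep the best of price[i] + r[k−i] minus the 1 cut fee when i<k.
r[1] = 2
r[2] = max(2+2-1, 7+0) = 7
r[3] = max(2+7-1, 7+2-1, 8+0) = 8
r[4] = max(2+8-1, 7+7-1, 8+2-1, 9+0) = 13
r[5] = max(2+13-1, 7+8-1, 8+7-1, 9+2-1, 16+0) = 16
r[6] = max(2+16-1, 7+13-1, 8+8-1, 9+7-1, 16+2-1, 11+0) = 19
r[7] = max(2+19-1, 7+16-1, 8+13-1, …, 11+2-1, 22+0) = 22
r[8] = max(2+22-1, 7+19-1, 8+16-1, …, 22+2-1, 29+0) = 29
r[9] = max(2+29-1, 7+22-1, 8+19-1, …, 29+2-1, 24+0) = 30
r[10] = max(2+30-1, 7+29-1, 8+22-1, …, 24+2-1, 15+0) = 35
One optimal plan: pieces 8 + 2 (1 cut) → ¢36 − ¢1 = ¢35.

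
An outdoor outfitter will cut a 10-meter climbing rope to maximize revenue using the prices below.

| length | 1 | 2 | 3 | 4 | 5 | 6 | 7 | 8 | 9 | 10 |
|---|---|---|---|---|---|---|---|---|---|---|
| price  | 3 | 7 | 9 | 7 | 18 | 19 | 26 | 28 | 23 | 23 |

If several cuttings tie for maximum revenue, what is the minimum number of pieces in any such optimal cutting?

2

Let r[k] be the best obtainable value from length k. For each k, try every first piece i and keep the best of price[i] + r[k−i].
r[1] = 3
r[2] = max(3+3, 7+0) = 7
r[3] = max(3+7, 7+3, 9+0) = 10
r[4] = max(3+10, 7+7, 9+3, 7+0) = 14
r[5] = max(3+14, 7+10, 9+7, 7+3, 18+0) = 18
r[6] = max(3+18, 7+14, 9+10, 7+7, 18+3, 19+0) = 21
r[7] = max(3+21, 7+18, 9+14, …, 19+3, 26+0) = 26
r[8] = max(3+26, 7+21, 9+18, …, 26+3, 28+0) = 29
r[9] = max(3+29, 7+26, 9+21, …, 28+3, 23+0) = 33
r[10] = max(3+33, 7+29, 9+26, …, 23+3, 23+0) = 36
Maximum revenue is €36.
Now minimize piece count subject to staying optimal: for each k, pieces[k] = 1 + min over i with p[i]+r[k−i]=r[k] of pieces[k−i].
pieces[7] = 1
pieces[8] = 2
pieces[9] = 2
pieces[10] = 2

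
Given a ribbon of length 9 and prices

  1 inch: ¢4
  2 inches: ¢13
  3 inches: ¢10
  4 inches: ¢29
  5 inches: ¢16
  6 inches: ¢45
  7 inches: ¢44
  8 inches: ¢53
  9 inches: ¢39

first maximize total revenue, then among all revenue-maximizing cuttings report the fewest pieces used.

3

Consider every possible first cut. r[k] is the best of p[i]+r[k−i] over all sellable i≤k.
r[1] = 4
r[2] = max(4+4, 13+0) = 13
r[3] = max(4+13, 13+4, 10+0) = 17
r[4] = max(4+17, 13+13, 10+4, 29+0) = 29
r[5] = max(4+29, 13+17, 10+13, 29+4, 16+0) = 33
r[6] = max(4+33, 13+29, 10+17, 29+13, 16+4, 45+0) = 45
r[7] = max(4+45, 13+33, 10+29, …, 45+4, 44+0) = 49
r[8] = max(4+49, 13+45, 10+33, …, 44+4, 53+0) = 58
r[9] = max(4+58, 13+49, 10+45, …, 53+4, 39+0) = 62
Maximum revenue is ¢62.
Now minimize piece count subject to staying optimal: for each k, pieces[k] = 1 + min over i with p[i]+r[k−i]=r[k] of pieces[k−i].
pieces[6] = 1
pieces[7] = 2
pieces[8] = 2
pieces[9] = 3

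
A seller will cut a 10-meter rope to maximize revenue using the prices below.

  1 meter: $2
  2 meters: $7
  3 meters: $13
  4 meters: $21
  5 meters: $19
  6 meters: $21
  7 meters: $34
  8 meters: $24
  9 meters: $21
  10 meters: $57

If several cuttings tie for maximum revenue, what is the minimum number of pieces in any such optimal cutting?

1

Consider every possible first cut. r[k] is the best of p[i]+r[k−i] over all sellable i≤k.
r[1] = 2
r[2] = 7
r[3] = 13
r[4] = 21
r[5] = 23  (first piece 1, then r[4]=21)
r[6] = 28  (first piece 2, then r[4]=21)
r[7] = 34  (first piece 3, then r[4]=21)
r[8] = 42  (first piece 4, then r[4]=21)
r[9] = 44  (first piece 1, then r[8]=42)
r[10] = 57
Maximum revenue is $57.
Now minimize piece count subject to staying optimal: for each k, pieces[k] = 1 + min over i with p[i]+r[k−i]=r[k] of pieces[k−i].
pieces[7] = 1
pieces[8] = 2
pieces[9] = 3
pieces[10] = 1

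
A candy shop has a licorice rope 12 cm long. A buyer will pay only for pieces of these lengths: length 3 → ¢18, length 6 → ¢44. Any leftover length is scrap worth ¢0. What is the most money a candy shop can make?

88

Let r[k] be the best obtainable value from length k. For each k, try every first piece i and keep the best of price[i] + r[k−i].
r[1] = 0
r[2] = 0
r[3] = 18
r[4] = 18
r[5] = 18
r[6] = 44
r[7] = 44
r[8] = 44
r[9] = 62  (first piece 3, then r[6]=44)
r[10] = 62
r[11] = 62
r[12] = 88  (first piece 6, then r[6]=44)
One optimal cutting: 6 + 6 → ¢88.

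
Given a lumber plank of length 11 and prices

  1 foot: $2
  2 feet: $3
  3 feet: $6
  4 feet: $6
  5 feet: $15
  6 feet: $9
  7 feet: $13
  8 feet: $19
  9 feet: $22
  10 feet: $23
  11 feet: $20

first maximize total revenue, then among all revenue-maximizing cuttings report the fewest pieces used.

Consider every possible first cut. r[k] is the best of p[i]+r[k−i] over all sellable i≤k.
r[1] = 2
r[2] = 4  (first piece 1, then r[1]=2)
r[3] = 6  (first piece 1, then r[2]=4)
r[4] = 8  (first piece 1, then r[3]=6)
r[5] = 15
r[6] = 17  (first piece 1, then r[5]=15)
r[7] = 19  (first piece 1, then r[6]=17)
r[8] = 21  (first piece 1, then r[7]=19)
r[9] = 23  (first piece 1, then r[8]=21)
r[10] = 30  (first piece 5, then r[5]=15)
r[11] = 32  (first piece 1, then r[10]=30)
Maximum revenue is $32.
Now minimize piece count subject to staying optimal: for each k, pieces[k] = 1 + min over i with p[i]+r[k−i]=r[k] of pieces[k−i].
pieces[8] = 2
pieces[9] = 3
pieces[10] = 2
pieces[11] = 3

3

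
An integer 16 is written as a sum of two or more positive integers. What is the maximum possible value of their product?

Define g[k] = max over 1≤i<k of i · max(k−i, g[k−i]); the inner max lets the remainder stay uncut if that's better.
Small cases: g[2]=1, g[3]=2, g[4]=4, g[5]=6, g[6]=9, g[7]=12, g[8]=18, g[9]=27.
g[10] = 2×max(8,18) = 2×18 = 36
g[11] = 2×max(9,27) = 2×27 = 54
g[12] = 3×max(9,27) = 3×27 = 81
g[13] = 2×max(11,54) = 2×54 = 108
g[14] = 2×max(12,81) = 2×81 = 162
g[15] = 3×max(12,81) = 3×81 = 243
g[16] = 2×max(14,162) = 2×162 = 324
One optimal split: 3 + 3 + 3 + 3 + 2 + 2; product 3×3×3×3×2×2 = 324.

324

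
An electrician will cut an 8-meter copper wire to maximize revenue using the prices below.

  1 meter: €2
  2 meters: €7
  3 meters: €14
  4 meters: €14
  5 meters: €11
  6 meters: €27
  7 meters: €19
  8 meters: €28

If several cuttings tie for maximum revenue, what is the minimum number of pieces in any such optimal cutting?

Consider every possible first cut. r[k] is the best of p[i]+r[k−i] over all sellable i≤k.
r[1] = 2
r[2] = max(2+2, 7+0) = 7
r[3] = max(2+7, 7+2, 14+0) = 14
r[4] = max(2+14, 7+7, 14+2, 14+0) = 16
r[5] = max(2+16, 7+14, 14+7, 14+2, 11+0) = 21
r[6] = max(2+21, 7+16, 14+14, 14+7, 11+2, 27+0) = 28
r[7] = max(2+28, 7+21, 14+16, …, 27+2, 19+0) = 30
r[8] = max(2+30, 7+28, 14+21, …, 19+2, 28+0) = 35
Maximum revenue is €35.
Now minimize piece count subject to staying optimal: for each k, pieces[k] = 1 + min over i with p[i]+r[k−i]=r[k] of pieces[k−i].
pieces[5] = 2
pieces[6] = 2
pieces[7] = 3
pieces[8] = 3

3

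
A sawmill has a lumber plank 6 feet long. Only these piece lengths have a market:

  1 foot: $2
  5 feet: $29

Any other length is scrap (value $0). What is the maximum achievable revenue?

31

Build best[k] bottom-up: best[k] = max over allowed piece i of (p[i] + best[k−i]).
best[1] = 2
best[2] = 4  (first piece 1, then best[1]=2)
best[3] = 6  (first piece 1, then best[2]=4)
best[4] = 8  (first piece 1, then best[3]=6)
best[5] = max(2+8, 29+0) = 29
best[6] = max(2+29, 29+2) = 31
One optimal cutting: 5 + 1 → $31.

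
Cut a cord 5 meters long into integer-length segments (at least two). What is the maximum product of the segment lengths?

6

Let P[k] be the best product for length k (with at least one cut). For each first piece i, the rest contributes max(k−i, P[k−i]).
P[2] = 1·max(1,0) = 1·1 = 1
P[3] = 1·max(2,1) = 1·2 = 2
P[4] = 2·max(2,1) = 2·2 = 4
P[5] = 2·max(3,2) = 2·3 = 6
One optimal split: 3 + 2; product 3·2 = 6.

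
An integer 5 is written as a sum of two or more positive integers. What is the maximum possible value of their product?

6

Fill prod[k] for k=2..5: at each k try every first piece i and multiply by the better of (k−i) uncut or prod[k−i].
prod[2] = 1×max(1,0) = 1×1 = 1
prod[3] = max(1×2, 2×1) = 2
prod[4] = max(1×3, 2×2, 3×1) = 4
prod[5] = max(1×4, 2×3, 3×2, 4×1) = 6
One optimal split: 3 + 2; product 3×2 = 6.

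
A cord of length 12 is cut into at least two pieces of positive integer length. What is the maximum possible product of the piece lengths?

81

Fill m[k] for k=2..12: at each k try every first piece i and multiply by the better of (k−i) uncut or m[k−i].
m[2] = 1*max(1,0) = 1*1 = 1
m[3] = 1*max(2,1) = 1*2 = 2
m[4] = 2*max(2,1) = 2*2 = 4
m[5] = 2*max(3,2) = 2*3 = 6
m[6] = 3*max(3,2) = 3*3 = 9
m[7] = 2*max(5,6) = 2*6 = 12
m[8] = 2*max(6,9) = 2*9 = 18
m[9] = 3*max(6,9) = 3*9 = 27
m[10] = 2*max(8,18) = 2*18 = 36
m[11] = 2*max(9,27) = 2*27 = 54
m[12] = 3*max(9,27) = 3*27 = 81
One optimal split: 3 + 3 + 3 + 3; product 3*3*3*3 = 81.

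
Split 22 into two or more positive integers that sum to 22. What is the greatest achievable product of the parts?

Let m[k] be the best product for length k (with at least one cut). For each first piece i, the rest contributes max(k−i, m[k−i]).
m[2] = 1·max(1,0) = 1·1 = 1
m[3] = 1·max(2,1) = 1·2 = 2
m[4] = 2·max(2,1) = 2·2 = 4
m[5] = 2·max(3,2) = 2·3 = 6
m[6] = 3·max(3,2) = 3·3 = 9
m[7] = 2·max(5,6) = 2·6 = 12
m[8] = 2·max(6,9) = 2·9 = 18
m[9] = 3·max(6,9) = 3·9 = 27
m[10] = 2·max(8,18) = 2·18 = 36
m[11] = 2·max(9,27) = 2·27 = 54
m[12] = 3·max(9,27) = 3·27 = 81
m[13] = 2·max(11,54) = 2·54 = 108
m[14] = 2·max(12,81) = 2·81 = 162
m[15] = 3·max(12,81) = 3·81 = 243
m[16] = 2·max(14,162) = 2·162 = 324
m[17] = 2·max(15,243) = 2·243 = 486
m[18] = 3·max(15,243) = 3·243 = 729
m[19] = 2·max(17,486) = 2·486 = 972
m[20] = 2·max(18,729) = 2·729 = 1458
m[21] = 3·max(18,729) = 3·729 = 2187
m[22] = 2·max(20,1458) = 2·1458 = 2916
One optimal split: 3 + 3 + 3 + 3 + 3 + 3 + 2 + 2; product 3·3·3·3·3·3·2·2 = 2916.

2916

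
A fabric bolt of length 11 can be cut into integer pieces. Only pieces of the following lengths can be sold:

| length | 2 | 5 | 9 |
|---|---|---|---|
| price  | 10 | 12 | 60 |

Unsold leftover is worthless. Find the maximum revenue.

Let r[k] be the best obtainable value from length k. For each k, try every first piece i and keep the best of price[i] + r[k−i].
r[1] = 0
r[2] = 10
r[3] = 10
r[4] = 20  (first piece 2, then r[2]=10)
r[5] = 20
r[6] = 30  (first piece 2, then r[4]=20)
r[7] = 30
r[8] = 40  (first piece 2, then r[6]=30)
r[9] = 60
r[10] = 60
r[11] = 70  (first piece 2, then r[9]=60)
One optimal cutting: 9 + 2 → $70.

70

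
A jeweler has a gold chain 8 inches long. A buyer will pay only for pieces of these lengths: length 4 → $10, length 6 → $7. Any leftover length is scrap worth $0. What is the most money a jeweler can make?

Let r[k] be the best obtainable value from length k. For each k, try every first piece i and keep the best of price[i] + r[k−i].
r[1] = 0
r[2] = 0
r[3] = 0
r[4] = 10
r[5] = 10
r[6] = max(10+0, 7+0) = 10
r[7] = max(10+0, 7+0) = 10
r[8] = max(10+10, 7+0) = 20
One optimal cutting: 4 + 4 → $20.

20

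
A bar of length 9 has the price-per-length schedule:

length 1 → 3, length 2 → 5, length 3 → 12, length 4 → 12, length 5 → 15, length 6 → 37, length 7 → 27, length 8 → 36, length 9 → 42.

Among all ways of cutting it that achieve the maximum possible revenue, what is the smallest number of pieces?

2

Build r[k] bottom-up: r[k] = max over allowed piece i of (p[i] + r[k−i]).
r[1] = 3
r[2] = 6  (first piece 1, then r[1]=3)
r[3] = 12
r[4] = 15  (first piece 1, then r[3]=12)
r[5] = 18  (first piece 1, then r[4]=15)
r[6] = 37
r[7] = 40  (first piece 1, then r[6]=37)
r[8] = 43  (first piece 1, then r[7]=40)
r[9] = 49  (first piece 3, then r[6]=37)
Maximum revenue is 49.
Now minimize piece count subject to staying optimal: for each k, pieces[k] = 1 + min over i with p[i]+r[k−i]=r[k] of pieces[k−i].
pieces[6] = 1
pieces[7] = 2
pieces[8] = 3
pieces[9] = 2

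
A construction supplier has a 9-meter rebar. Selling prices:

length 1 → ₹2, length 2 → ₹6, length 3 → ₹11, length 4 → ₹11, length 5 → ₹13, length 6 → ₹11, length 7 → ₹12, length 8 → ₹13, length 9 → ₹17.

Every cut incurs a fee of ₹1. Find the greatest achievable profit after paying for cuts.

31

Consider every possible first cut. v[k] is the best of p[i]+v[k−i] over all sellable i≤k, charging 1 whenever i<k.
v[1] = 2
v[2] = 6
v[3] = 11
v[4] = 12  (first piece 1, then v[3]=11)
v[5] = 16  (first piece 2, then v[3]=11)
v[6] = 21  (first piece 3, then v[3]=11)
v[7] = 22  (first piece 1, then v[6]=21)
v[8] = 26  (first piece 2, then v[6]=21)
v[9] = 31  (first piece 3, then v[6]=21)
One optimal plan: pieces 3 + 3 + 3 (2 cuts) → ₹33 − ₹2 = ₹31.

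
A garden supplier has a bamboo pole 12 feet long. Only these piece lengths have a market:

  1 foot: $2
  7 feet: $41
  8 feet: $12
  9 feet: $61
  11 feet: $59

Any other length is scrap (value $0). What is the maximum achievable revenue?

Build r[k] bottom-up: r[k] = max over allowed piece i of (p[i] + r[k−i]).
r[1] = 2
r[2] = 4  (first piece 1, then r[1]=2)
r[3] = 6  (first piece 1, then r[2]=4)
r[4] = 8  (first piece 1, then r[3]=6)
r[5] = 10  (first piece 1, then r[4]=8)
r[6] = 12  (first piece 1, then r[5]=10)
r[7] = max(2+12, 41+0) = 41
r[8] = max(2+41, 41+2, 12+0) = 43
r[9] = max(2+43, 41+4, 12+2, 61+0) = 61
r[10] = max(2+61, 41+6, 12+4, 61+2) = 63
r[11] = max(2+63, 41+8, 12+6, 61+4, 59+0) = 65
r[12] = max(2+65, 41+10, 12+8, 61+6, 59+2) = 67
One optimal cutting: 9 + 1 + 1 + 1 → $67.

67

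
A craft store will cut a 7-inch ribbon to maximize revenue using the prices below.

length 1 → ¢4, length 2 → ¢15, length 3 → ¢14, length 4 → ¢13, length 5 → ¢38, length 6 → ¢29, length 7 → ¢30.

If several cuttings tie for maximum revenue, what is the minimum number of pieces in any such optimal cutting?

2

Build r[k] bottom-up: r[k] = max over allowed piece i of (p[i] + r[k−i]).
r[1] = 4
r[2] = 15
r[3] = 19  (first piece 1, then r[2]=15)
r[4] = 30  (first piece 2, then r[2]=15)
r[5] = 38
r[6] = 45  (first piece 2, then r[4]=30)
r[7] = 53  (first piece 2, then r[5]=38)
Maximum revenue is ¢53.
Now minimize piece count subject to staying optimal: for each k, pieces[k] = 1 + min over i with p[i]+r[k−i]=r[k] of pieces[k−i].
pieces[4] = 2
pieces[5] = 1
pieces[6] = 3
pieces[7] = 2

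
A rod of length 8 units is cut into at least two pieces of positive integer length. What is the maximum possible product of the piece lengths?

18

Let P[k] be the best product for length k (with at least one cut). For each first piece i, the rest contributes max(k−i, P[k−i]).
P[2] = 1*max(1,0) = 1*1 = 1
P[3] = 1*max(2,1) = 1*2 = 2
P[4] = 2*max(2,1) = 2*2 = 4
P[5] = 2*max(3,2) = 2*3 = 6
P[6] = 3*max(3,2) = 3*3 = 9
P[7] = 2*max(5,6) = 2*6 = 12
P[8] = 2*max(6,9) = 2*9 = 18
One optimal split: 3 + 3 + 2; product 3*3*2 = 18.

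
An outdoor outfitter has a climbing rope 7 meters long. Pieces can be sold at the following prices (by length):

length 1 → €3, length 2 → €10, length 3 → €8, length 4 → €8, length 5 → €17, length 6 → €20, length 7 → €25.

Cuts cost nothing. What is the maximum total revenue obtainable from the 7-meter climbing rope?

33

Let best[k] be the best obtainable value from length k. For each k, try every first piece i and keep the best of price[i] + best[k−i].
best[1] = 3
best[2] = max(3+3, 10+0) = 10
best[3] = max(3+10, 10+3, 8+0) = 13
best[4] = max(3+13, 10+10, 8+3, 8+0) = 20
best[5] = max(3+20, 10+13, 8+10, 8+3, 17+0) = 23
best[6] = max(3+23, 10+20, 8+13, 8+10, 17+3, 20+0) = 30
best[7] = max(3+30, 10+23, 8+20, …, 20+3, 25+0) = 33
One optimal cutting: 2 + 2 + 2 + 1 → €10 + €10 + €10 + €3 = €33.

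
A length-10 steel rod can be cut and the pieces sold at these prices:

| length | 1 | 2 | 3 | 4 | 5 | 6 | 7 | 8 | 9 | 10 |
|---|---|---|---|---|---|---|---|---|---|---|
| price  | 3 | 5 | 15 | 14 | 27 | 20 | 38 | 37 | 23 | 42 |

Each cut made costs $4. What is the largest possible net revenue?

Let net[k] be the best obtainable value from length k. For each k, try every first piece i and keep the best of price[i] + net[k−i] minus the 4 cut fee when i<k.
net[1] = 3
net[2] = max(3+3-4, 5+0) = 5
net[3] = max(3+5-4, 5+3-4, 15+0) = 15
net[4] = max(3+15-4, 5+5-4, 15+3-4, 14+0) = 14
net[5] = max(3+14-4, 5+15-4, 15+5-4, 14+3-4, 27+0) = 27
net[6] = max(3+27-4, 5+14-4, 15+15-4, 14+5-4, 27+3-4, 20+0) = 26
net[7] = max(3+26-4, 5+27-4, 15+14-4, …, 20+3-4, 38+0) = 38
net[8] = max(3+38-4, 5+26-4, 15+27-4, …, 38+3-4, 37+0) = 38
net[9] = max(3+38-4, 5+38-4, 15+26-4, …, 37+3-4, 23+0) = 39
net[10] = max(3+39-4, 5+38-4, 15+38-4, …, 23+3-4, 42+0) = 50
One optimal plan: pieces 5 + 5 (1 cut) → $54 − $4 = $50.

50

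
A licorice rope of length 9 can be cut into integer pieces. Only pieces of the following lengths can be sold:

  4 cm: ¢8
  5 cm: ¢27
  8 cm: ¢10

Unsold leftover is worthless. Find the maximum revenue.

Let best[k] be the best obtainable value from length k. For each k, try every first piece i and keep the best of price[i] + best[k−i].
best[1] = 0
best[2] = 0
best[3] = 0
best[4] = 8
best[5] = max(8+0, 27+0) = 27
best[6] = max(8+0, 27+0) = 27
best[7] = max(8+0, 27+0) = 27
best[8] = max(8+8, 27+0, 10+0) = 27
best[9] = max(8+27, 27+8, 10+0) = 35
One optimal cutting: 5 + 4 → ¢35.

35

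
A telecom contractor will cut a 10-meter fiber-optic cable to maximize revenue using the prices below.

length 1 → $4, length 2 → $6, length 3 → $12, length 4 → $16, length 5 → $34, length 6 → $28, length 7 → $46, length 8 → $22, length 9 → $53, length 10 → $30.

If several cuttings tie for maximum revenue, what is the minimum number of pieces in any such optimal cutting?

Consider every possible first cut. r[k] is the best of p[i]+r[k−i] over all sellable i≤k.
r[1] = 4
r[2] = 8  (first piece 1, then r[1]=4)
r[3] = 12  (first piece 1, then r[2]=8)
r[4] = 16  (first piece 1, then r[3]=12)
r[5] = 34
r[6] = 38  (first piece 1, then r[5]=34)
r[7] = 46
r[8] = 50  (first piece 1, then r[7]=46)
r[9] = 54  (first piece 1, then r[8]=50)
r[10] = 68  (first piece 5, then r[5]=34)
Maximum revenue is $68.
Now minimize piece count subject to staying optimal: for each k, pieces[k] = 1 + min over i with p[i]+r[k−i]=r[k] of pieces[k−i].
pieces[7] = 1
pieces[8] = 2
pieces[9] = 3
pieces[10] = 2

2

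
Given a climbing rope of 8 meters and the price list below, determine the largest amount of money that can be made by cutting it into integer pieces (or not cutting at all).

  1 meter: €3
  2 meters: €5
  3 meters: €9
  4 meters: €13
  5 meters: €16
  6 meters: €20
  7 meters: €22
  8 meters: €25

26

Let r[k] be the best obtainable value from length k. For each k, try every first piece i and keep the best of price[i] + r[k−i].
r[1] = 3
r[2] = max(3+3, 5+0) = 6
r[3] = max(3+6, 5+3, 9+0) = 9
r[4] = max(3+9, 5+6, 9+3, 13+0) = 13
r[5] = max(3+13, 5+9, 9+6, 13+3, 16+0) = 16
r[6] = max(3+16, 5+13, 9+9, 13+6, 16+3, 20+0) = 20
r[7] = max(3+20, 5+16, 9+13, …, 20+3, 22+0) = 23
r[8] = max(3+23, 5+20, 9+16, …, 22+3, 25+0) = 26
One optimal cutting: 6 + 1 + 1 → €20 + €3 + €3 = €26.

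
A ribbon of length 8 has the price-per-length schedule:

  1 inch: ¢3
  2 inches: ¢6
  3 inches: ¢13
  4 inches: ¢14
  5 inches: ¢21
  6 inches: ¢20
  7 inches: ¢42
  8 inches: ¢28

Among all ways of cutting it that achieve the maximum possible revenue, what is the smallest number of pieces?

2

Let r[k] be the best obtainable value from length k. For each k, try every first piece i and keep the best of price[i] + r[k−i].
r[1] = 3
r[2] = 6  (first piece 1, then r[1]=3)
r[3] = 13
r[4] = 16  (first piece 1, then r[3]=13)
r[5] = 21
r[6] = 26  (first piece 3, then r[3]=13)
r[7] = 42
r[8] = 45  (first piece 1, then r[7]=42)
Maximum revenue is ¢45.
Now minimize piece count subject to staying optimal: for each k, pieces[k] = 1 + min over i with p[i]+r[k−i]=r[k] of pieces[k−i].
pieces[5] = 1
pieces[6] = 2
pieces[7] = 1
pieces[8] = 2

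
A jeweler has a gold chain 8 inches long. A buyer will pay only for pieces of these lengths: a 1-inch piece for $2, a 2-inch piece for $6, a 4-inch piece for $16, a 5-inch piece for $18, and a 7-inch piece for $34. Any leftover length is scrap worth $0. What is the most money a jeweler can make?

36

Let best[k] be the best obtainable value from length k. For each k, try every first piece i and keep the best of price[i] + best[k−i].
best[1] = 2
best[2] = max(2+2, 6+0) = 6
best[3] = max(2+6, 6+2) = 8
best[4] = max(2+8, 6+6, 16+0) = 16
best[5] = max(2+16, 6+8, 16+2, 18+0) = 18
best[6] = max(2+18, 6+16, 16+6, 18+2) = 22
best[7] = max(2+22, 6+18, 16+8, 18+6, 34+0) = 34
best[8] = max(2+34, 6+22, 16+16, 18+8, 34+2) = 36
One optimal cutting: 7 + 1 → $36.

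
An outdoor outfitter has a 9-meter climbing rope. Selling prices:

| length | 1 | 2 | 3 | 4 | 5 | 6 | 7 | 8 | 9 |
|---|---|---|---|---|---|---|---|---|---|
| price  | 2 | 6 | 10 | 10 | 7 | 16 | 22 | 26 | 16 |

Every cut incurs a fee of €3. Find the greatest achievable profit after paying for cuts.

Build v[k] bottom-up: v[k] = max over allowed piece i of (p[i] + v[k−i]) − 3 per cut.
v[1] = 2
v[2] = 6
v[3] = 10
v[4] = 10
v[5] = 13  (first piece 2, then v[3]=10)
v[6] = 17  (first piece 3, then v[3]=10)
v[7] = 22
v[8] = 26
v[9] = 25  (first piece 1, then v[8]=26)
One optimal plan: pieces 8 + 1 (1 cut) → €28 − €3 = €25.

25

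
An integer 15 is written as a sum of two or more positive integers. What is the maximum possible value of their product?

243

Define P[k] = max over 1≤i<k of i · max(k−i, P[k−i]); the inner max lets the remainder stay uncut if that's better.
P[2] = 1*max(1,0) = 1*1 = 1
P[3] = max(1*2, 2*1) = 2
P[4] = max(1*3, 2*2, 3*1) = 4
P[5] = max(1*4, 2*3, 3*2, 4*1) = 6
P[6] = max(1*6, 2*4, 3*3, 4*2, 5*1) = 9
P[7] = max(1*9, 2*6, 3*4, 4*3, 5*2, 6*1) = 12
P[8] = max(1*12, 2*9, 3*6, …, 6*2, 7*1) = 18
P[9] = max(1*18, 2*12, 3*9, …, 7*2, 8*1) = 27
P[10] = max(1*27, 2*18, 3*12, …, 8*2, 9*1) = 36
P[11] = max(1*36, 2*27, 3*18, …, 9*2, 10*1) = 54
P[12] = max(1*54, 2*36, 3*27, …, 10*2, 11*1) = 81
P[13] = max(1*81, 2*54, 3*36, …, 11*2, 12*1) = 108
P[14] = max(1*108, 2*81, 3*54, …, 12*2, 13*1) = 162
P[15] = max(1*162, 2*108, 3*81, …, 13*2, 14*1) = 243
One optimal split: 3 + 3 + 3 + 3 + 3; product 3*3*3*3*3 = 243.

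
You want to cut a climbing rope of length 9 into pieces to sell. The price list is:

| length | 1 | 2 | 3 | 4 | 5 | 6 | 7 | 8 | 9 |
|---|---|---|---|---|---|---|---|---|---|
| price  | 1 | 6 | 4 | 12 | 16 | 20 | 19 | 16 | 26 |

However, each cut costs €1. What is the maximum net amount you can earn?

27

Build v[k] bottom-up: v[k] = max over allowed piece i of (p[i] + v[k−i]) − 1 per cut.
v[1] = 1
v[2] = max(1+1-1, 6+0) = 6
v[3] = max(1+6-1, 6+1-1, 4+0) = 6
v[4] = max(1+6-1, 6+6-1, 4+1-1, 12+0) = 12
v[5] = max(1+12-1, 6+6-1, 4+6-1, 12+1-1, 16+0) = 16
v[6] = max(1+16-1, 6+12-1, 4+6-1, 12+6-1, 16+1-1, 20+0) = 20
v[7] = max(1+20-1, 6+16-1, 4+12-1, …, 20+1-1, 19+0) = 21
v[8] = max(1+21-1, 6+20-1, 4+16-1, …, 19+1-1, 16+0) = 25
v[9] = max(1+25-1, 6+21-1, 4+20-1, …, 16+1-1, 26+0) = 27
One optimal plan: pieces 5 + 4 (1 cut) → €28 − €1 = €27.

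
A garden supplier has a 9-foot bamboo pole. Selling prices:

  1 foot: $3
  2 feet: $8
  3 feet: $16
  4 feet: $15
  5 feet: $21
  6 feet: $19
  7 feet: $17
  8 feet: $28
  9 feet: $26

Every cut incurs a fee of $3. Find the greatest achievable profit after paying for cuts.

42

Consider every possible first cut. net[k] is the best of p[i]+net[k−i] over all sellable i≤k, charging 3 whenever i<k.
net[1] = 3
net[2] = 8
net[3] = 16
net[4] = 16  (first piece 1, then net[3]=16)
net[5] = 21  (first piece 2, then net[3]=16)
net[6] = 29  (first piece 3, then net[3]=16)
net[7] = 29  (first piece 1, then net[6]=29)
net[8] = 34  (first piece 2, then net[6]=29)
net[9] = 42  (first piece 3, then net[6]=29)
One optimal plan: pieces 3 + 3 + 3 (2 cuts) → $48 − $6 = $42.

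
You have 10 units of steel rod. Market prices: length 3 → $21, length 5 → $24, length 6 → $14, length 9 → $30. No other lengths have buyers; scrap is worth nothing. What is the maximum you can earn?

63

Build r[k] bottom-up: r[k] = max over allowed piece i of (p[i] + r[k−i]).
r[1] = 0
r[2] = 0
r[3] = 21
r[4] = 21
r[5] = max(21+0, 24+0) = 24
r[6] = max(21+21, 24+0, 14+0) = 42
r[7] = max(21+21, 24+0, 14+0) = 42
r[8] = max(21+24, 24+21, 14+0) = 45
r[9] = max(21+42, 24+21, 14+21, 30+0) = 63
r[10] = max(21+42, 24+24, 14+21, 30+0) = 63
One optimal cutting: pieces 3 + 3 + 3 with 1 unit of scrap → $63.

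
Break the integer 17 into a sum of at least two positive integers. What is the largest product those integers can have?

486

Define m[k] = max over 1≤i<k of i · max(k−i, m[k−i]); the inner max lets the remainder stay uncut if that's better.
m[2] = 1*max(1,0) = 1*1 = 1
m[3] = 1*max(2,1) = 1*2 = 2
m[4] = 2*max(2,1) = 2*2 = 4
m[5] = 2*max(3,2) = 2*3 = 6
m[6] = 3*max(3,2) = 3*3 = 9
m[7] = 2*max(5,6) = 2*6 = 12
m[8] = 2*max(6,9) = 2*9 = 18
m[9] = 3*max(6,9) = 3*9 = 27
m[10] = 2*max(8,18) = 2*18 = 36
m[11] = 2*max(9,27) = 2*27 = 54
m[12] = 3*max(9,27) = 3*27 = 81
m[13] = 2*max(11,54) = 2*54 = 108
m[14] = 2*max(12,81) = 2*81 = 162
m[15] = 3*max(12,81) = 3*81 = 243
m[16] = 2*max(14,162) = 2*162 = 324
m[17] = 2*max(15,243) = 2*243 = 486
One optimal split: 3 + 3 + 3 + 3 + 3 + 2; product 3*3*3*3*3*2 = 486.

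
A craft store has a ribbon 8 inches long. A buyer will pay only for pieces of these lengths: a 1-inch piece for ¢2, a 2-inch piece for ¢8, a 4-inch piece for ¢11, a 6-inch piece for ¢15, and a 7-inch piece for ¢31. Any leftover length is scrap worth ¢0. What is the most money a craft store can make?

Let f[k] be the best obtainable value from length k. For each k, try every first piece i and keep the best of price[i] + f[k−i].
f[1] = 2
f[2] = 8
f[3] = 10  (first piece 1, then f[2]=8)
f[4] = 16  (first piece 2, then f[2]=8)
f[5] = 18  (first piece 1, then f[4]=16)
f[6] = 24  (first piece 2, then f[4]=16)
f[7] = 31
f[8] = 33  (first piece 1, then f[7]=31)
One optimal cutting: 7 + 1 → ¢33.

33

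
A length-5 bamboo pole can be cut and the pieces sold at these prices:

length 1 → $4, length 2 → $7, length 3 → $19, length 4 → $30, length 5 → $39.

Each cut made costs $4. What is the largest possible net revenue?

39

Let net[k] be the best obtainable value from length k. For each k, try every first piece i and keep the best of price[i] + net[k−i] minus the 4 cut fee when i<k.
net[1] = 4
net[2] = max(4+4-4, 7+0) = 7
net[3] = max(4+7-4, 7+4-4, 19+0) = 19
net[4] = max(4+19-4, 7+7-4, 19+4-4, 30+0) = 30
net[5] = max(4+30-4, 7+19-4, 19+7-4, 30+4-4, 39+0) = 39
Best is to make no cuts and sell whole for $39.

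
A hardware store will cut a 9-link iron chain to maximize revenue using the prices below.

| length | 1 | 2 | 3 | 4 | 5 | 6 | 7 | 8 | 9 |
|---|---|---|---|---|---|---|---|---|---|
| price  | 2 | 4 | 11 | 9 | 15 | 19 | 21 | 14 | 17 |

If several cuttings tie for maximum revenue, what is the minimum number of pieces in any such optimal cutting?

Build r[k] bottom-up: r[k] = max over allowed piece i of (p[i] + r[k−i]).
r[1] = 2
r[2] = 4  (first piece 1, then r[1]=2)
r[3] = 11
r[4] = 13  (first piece 1, then r[3]=11)
r[5] = 15  (first piece 1, then r[4]=13)
r[6] = 22  (first piece 3, then r[3]=11)
r[7] = 24  (first piece 1, then r[6]=22)
r[8] = 26  (first piece 1, then r[7]=24)
r[9] = 33  (first piece 3, then r[6]=22)
Maximum revenue is $33.
Now minimize piece count subject to staying optimal: for each k, pieces[k] = 1 + min over i with p[i]+r[k−i]=r[k] of pieces[k−i].
pieces[6] = 2
pieces[7] = 3
pieces[8] = 2
pieces[9] = 3

3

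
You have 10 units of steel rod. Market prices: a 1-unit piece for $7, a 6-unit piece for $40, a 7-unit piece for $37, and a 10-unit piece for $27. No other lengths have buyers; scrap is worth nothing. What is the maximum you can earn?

70

Build f[k] bottom-up: f[k] = max over allowed piece i of (p[i] + f[k−i]).
f[1] = 7
f[2] = 14  (first piece 1, then f[1]=7)
f[3] = 21  (first piece 1, then f[2]=14)
f[4] = 28  (first piece 1, then f[3]=21)
f[5] = 35  (first piece 1, then f[4]=28)
f[6] = 42  (first piece 1, then f[5]=35)
f[7] = 49  (first piece 1, then f[6]=42)
f[8] = 56  (first piece 1, then f[7]=49)
f[9] = 63  (first piece 1, then f[8]=56)
f[10] = 70  (first piece 1, then f[9]=63)
One optimal cutting: 1 + 1 + 1 + 1 + 1 + 1 + 1 + 1 + 1 + 1 → $70.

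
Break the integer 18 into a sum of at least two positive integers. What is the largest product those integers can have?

Define prod[k] = max over 1≤i<k of i · max(k−i, prod[k−i]); the inner max lets the remainder stay uncut if that's better.
prod[2] = 1×max(1,0) = 1×1 = 1
prod[3] = 1×max(2,1) = 1×2 = 2
prod[4] = 2×max(2,1) = 2×2 = 4
prod[5] = 2×max(3,2) = 2×3 = 6
prod[6] = 3×max(3,2) = 3×3 = 9
prod[7] = 2×max(5,6) = 2×6 = 12
prod[8] = 2×max(6,9) = 2×9 = 18
prod[9] = 3×max(6,9) = 3×9 = 27
prod[10] = 2×max(8,18) = 2×18 = 36
prod[11] = 2×max(9,27) = 2×27 = 54
prod[12] = 3×max(9,27) = 3×27 = 81
prod[13] = 2×max(11,54) = 2×54 = 108
prod[14] = 2×max(12,81) = 2×81 = 162
prod[15] = 3×max(12,81) = 3×81 = 243
prod[16] = 2×max(14,162) = 2×162 = 324
prod[17] = 2×max(15,243) = 2×243 = 486
prod[18] = 3×max(15,243) = 3×243 = 729
One optimal split: 3 + 3 + 3 + 3 + 3 + 3; product 3×3×3×3×3×3 = 729.

729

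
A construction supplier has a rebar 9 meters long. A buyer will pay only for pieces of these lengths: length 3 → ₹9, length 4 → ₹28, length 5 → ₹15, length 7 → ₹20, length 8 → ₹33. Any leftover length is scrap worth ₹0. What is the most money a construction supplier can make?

56

Consider every possible first cut. r[k] is the best of p[i]+r[k−i] over all sellable i≤k.
r[1] = 0
r[2] = 0
r[3] = 9
r[4] = 28
r[5] = 28
r[6] = 28
r[7] = 37  (first piece 3, then r[4]=28)
r[8] = 56  (first piece 4, then r[4]=28)
r[9] = 56
One optimal cutting: pieces 4 + 4 with 1 meter of scrap → ₹56.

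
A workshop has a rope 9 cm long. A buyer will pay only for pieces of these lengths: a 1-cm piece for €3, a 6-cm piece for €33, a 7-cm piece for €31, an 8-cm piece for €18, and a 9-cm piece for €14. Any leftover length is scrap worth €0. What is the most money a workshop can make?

42

Let r[k] be the best obtainable value from length k. For each k, try every first piece i and keep the best of price[i] + r[k−i].
r[1] = 3
r[2] = 6  (first piece 1, then r[1]=3)
r[3] = 9  (first piece 1, then r[2]=6)
r[4] = 12  (first piece 1, then r[3]=9)
r[5] = 15  (first piece 1, then r[4]=12)
r[6] = max(3+15, 33+0) = 33
r[7] = max(3+33, 33+3, 31+0) = 36
r[8] = max(3+36, 33+6, 31+3, 18+0) = 39
r[9] = max(3+39, 33+9, 31+6, 18+3, 14+0) = 42
One optimal cutting: 6 + 1 + 1 + 1 → €42.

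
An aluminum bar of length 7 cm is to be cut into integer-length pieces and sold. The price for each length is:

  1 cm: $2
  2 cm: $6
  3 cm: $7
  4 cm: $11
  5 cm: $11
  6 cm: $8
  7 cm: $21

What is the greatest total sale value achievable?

Consider every possible first cut. v[k] is the best of p[i]+v[k−i] over all sellable i≤k.
v[1] = 2
v[2] = 6
v[3] = 8  (first piece 1, then v[2]=6)
v[4] = 12  (first piece 2, then v[2]=6)
v[5] = 14  (first piece 1, then v[4]=12)
v[6] = 18  (first piece 2, then v[4]=12)
v[7] = 21
Best is to sell the whole 7-cm piece uncut for $21.

21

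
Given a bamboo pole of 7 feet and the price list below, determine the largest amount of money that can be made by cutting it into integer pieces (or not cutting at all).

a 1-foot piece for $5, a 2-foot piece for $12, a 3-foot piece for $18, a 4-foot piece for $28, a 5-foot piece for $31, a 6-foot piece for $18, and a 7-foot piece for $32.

Build best[k] bottom-up: best[k] = max over allowed piece i of (p[i] + best[k−i]).
best[1] = 5
best[2] = max(5+5, 12+0) = 12
best[3] = max(5+12, 12+5, 18+0) = 18
best[4] = max(5+18, 12+12, 18+5, 28+0) = 28
best[5] = max(5+28, 12+18, 18+12, 28+5, 31+0) = 33
best[6] = max(5+33, 12+28, 18+18, 28+12, 31+5, 18+0) = 40
best[7] = max(5+40, 12+33, 18+28, …, 18+5, 32+0) = 46
One optimal cutting: 4 + 3 → $28 + $18 = $46.

46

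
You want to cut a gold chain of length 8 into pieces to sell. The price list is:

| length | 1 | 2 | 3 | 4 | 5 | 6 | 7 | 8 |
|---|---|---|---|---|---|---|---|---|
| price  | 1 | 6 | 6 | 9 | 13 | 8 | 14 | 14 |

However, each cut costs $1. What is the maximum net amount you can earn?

21

Consider every possible first cut. v[k] is the best of p[i]+v[k−i] over all sellable i≤k, charging 1 whenever i<k.
v[1] = 1
v[2] = 6
v[3] = 6  (first piece 1, then v[2]=6)
v[4] = 11  (first piece 2, then v[2]=6)
v[5] = 13
v[6] = 16  (first piece 2, then v[4]=11)
v[7] = 18  (first piece 2, then v[5]=13)
v[8] = 21  (first piece 2, then v[6]=16)
One optimal plan: pieces 2 + 2 + 2 + 2 (3 cuts) → $24 − $3 = $21.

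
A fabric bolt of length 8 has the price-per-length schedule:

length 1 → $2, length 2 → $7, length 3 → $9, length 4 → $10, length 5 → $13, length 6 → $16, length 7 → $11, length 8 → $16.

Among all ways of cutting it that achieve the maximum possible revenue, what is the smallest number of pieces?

4

Build r[k] bottom-up: r[k] = max over allowed piece i of (p[i] + r[k−i]).
r[1] = 2
r[2] = 7
r[3] = 9  (first piece 1, then r[2]=7)
r[4] = 14  (first piece 2, then r[2]=7)
r[5] = 16  (first piece 1, then r[4]=14)
r[6] = 21  (first piece 2, then r[4]=14)
r[7] = 23  (first piece 1, then r[6]=21)
r[8] = 28  (first piece 2, then r[6]=21)
Maximum revenue is $28.
Now minimize piece count subject to staying optimal: for each k, pieces[k] = 1 + min over i with p[i]+r[k−i]=r[k] of pieces[k−i].
pieces[5] = 2
pieces[6] = 3
pieces[7] = 3
pieces[8] = 4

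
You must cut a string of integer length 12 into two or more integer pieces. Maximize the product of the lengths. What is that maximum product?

Let P[k] be the best product for length k (with at least one cut). For each first piece i, the rest contributes max(k−i, P[k−i]).
Small cases: P[2]=1, P[3]=2, P[4]=4, P[5]=6, P[6]=9, P[7]=12.
P[8] = 2·max(6,9) = 2·9 = 18
P[9] = 3·max(6,9) = 3·9 = 27
P[10] = 2·max(8,18) = 2·18 = 36
P[11] = 2·max(9,27) = 2·27 = 54
P[12] = 3·max(9,27) = 3·27 = 81
One optimal split: 3 + 3 + 3 + 3; product 3·3·3·3 = 81.

81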